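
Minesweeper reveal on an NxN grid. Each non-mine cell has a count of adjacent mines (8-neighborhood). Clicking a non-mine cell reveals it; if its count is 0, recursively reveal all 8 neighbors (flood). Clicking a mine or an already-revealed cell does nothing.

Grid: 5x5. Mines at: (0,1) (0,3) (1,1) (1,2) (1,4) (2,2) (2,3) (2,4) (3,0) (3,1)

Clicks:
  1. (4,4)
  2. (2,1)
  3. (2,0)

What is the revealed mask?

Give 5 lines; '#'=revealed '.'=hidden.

Answer: .....
.....
##...
..###
..###

Derivation:
Click 1 (4,4) count=0: revealed 6 new [(3,2) (3,3) (3,4) (4,2) (4,3) (4,4)] -> total=6
Click 2 (2,1) count=5: revealed 1 new [(2,1)] -> total=7
Click 3 (2,0) count=3: revealed 1 new [(2,0)] -> total=8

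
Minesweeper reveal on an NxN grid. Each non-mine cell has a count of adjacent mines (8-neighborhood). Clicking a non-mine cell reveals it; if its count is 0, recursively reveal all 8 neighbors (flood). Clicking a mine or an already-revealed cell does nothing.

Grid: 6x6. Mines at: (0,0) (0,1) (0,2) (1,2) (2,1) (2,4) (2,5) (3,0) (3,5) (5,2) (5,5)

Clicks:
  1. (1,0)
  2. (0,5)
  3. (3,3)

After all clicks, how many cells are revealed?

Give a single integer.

Answer: 8

Derivation:
Click 1 (1,0) count=3: revealed 1 new [(1,0)] -> total=1
Click 2 (0,5) count=0: revealed 6 new [(0,3) (0,4) (0,5) (1,3) (1,4) (1,5)] -> total=7
Click 3 (3,3) count=1: revealed 1 new [(3,3)] -> total=8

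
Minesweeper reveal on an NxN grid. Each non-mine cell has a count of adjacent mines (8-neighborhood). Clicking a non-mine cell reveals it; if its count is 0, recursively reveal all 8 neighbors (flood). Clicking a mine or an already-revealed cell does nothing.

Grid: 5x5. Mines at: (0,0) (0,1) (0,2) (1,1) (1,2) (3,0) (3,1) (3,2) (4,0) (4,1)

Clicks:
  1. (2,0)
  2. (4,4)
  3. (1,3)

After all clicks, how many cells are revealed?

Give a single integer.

Answer: 11

Derivation:
Click 1 (2,0) count=3: revealed 1 new [(2,0)] -> total=1
Click 2 (4,4) count=0: revealed 10 new [(0,3) (0,4) (1,3) (1,4) (2,3) (2,4) (3,3) (3,4) (4,3) (4,4)] -> total=11
Click 3 (1,3) count=2: revealed 0 new [(none)] -> total=11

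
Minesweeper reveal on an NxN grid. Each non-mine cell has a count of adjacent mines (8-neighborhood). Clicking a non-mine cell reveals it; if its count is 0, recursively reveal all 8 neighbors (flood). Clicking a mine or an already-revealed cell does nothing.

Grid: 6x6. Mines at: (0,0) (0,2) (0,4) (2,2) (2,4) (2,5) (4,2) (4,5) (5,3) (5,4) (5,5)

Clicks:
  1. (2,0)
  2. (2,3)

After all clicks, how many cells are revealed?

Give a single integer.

Click 1 (2,0) count=0: revealed 10 new [(1,0) (1,1) (2,0) (2,1) (3,0) (3,1) (4,0) (4,1) (5,0) (5,1)] -> total=10
Click 2 (2,3) count=2: revealed 1 new [(2,3)] -> total=11

Answer: 11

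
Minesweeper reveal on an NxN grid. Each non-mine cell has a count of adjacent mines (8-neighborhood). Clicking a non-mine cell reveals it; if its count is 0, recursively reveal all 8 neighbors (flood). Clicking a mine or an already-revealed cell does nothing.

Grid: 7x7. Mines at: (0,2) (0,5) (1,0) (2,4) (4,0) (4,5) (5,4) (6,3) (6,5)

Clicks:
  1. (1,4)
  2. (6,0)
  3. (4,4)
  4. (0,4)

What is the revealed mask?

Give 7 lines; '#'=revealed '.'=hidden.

Click 1 (1,4) count=2: revealed 1 new [(1,4)] -> total=1
Click 2 (6,0) count=0: revealed 6 new [(5,0) (5,1) (5,2) (6,0) (6,1) (6,2)] -> total=7
Click 3 (4,4) count=2: revealed 1 new [(4,4)] -> total=8
Click 4 (0,4) count=1: revealed 1 new [(0,4)] -> total=9

Answer: ....#..
....#..
.......
.......
....#..
###....
###....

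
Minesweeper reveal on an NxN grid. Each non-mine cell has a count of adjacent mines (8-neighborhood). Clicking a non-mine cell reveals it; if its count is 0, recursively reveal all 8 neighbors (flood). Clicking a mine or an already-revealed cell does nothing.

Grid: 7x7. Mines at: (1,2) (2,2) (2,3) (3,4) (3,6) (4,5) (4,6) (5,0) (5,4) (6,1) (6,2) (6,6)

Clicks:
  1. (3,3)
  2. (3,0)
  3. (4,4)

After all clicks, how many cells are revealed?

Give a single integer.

Click 1 (3,3) count=3: revealed 1 new [(3,3)] -> total=1
Click 2 (3,0) count=0: revealed 10 new [(0,0) (0,1) (1,0) (1,1) (2,0) (2,1) (3,0) (3,1) (4,0) (4,1)] -> total=11
Click 3 (4,4) count=3: revealed 1 new [(4,4)] -> total=12

Answer: 12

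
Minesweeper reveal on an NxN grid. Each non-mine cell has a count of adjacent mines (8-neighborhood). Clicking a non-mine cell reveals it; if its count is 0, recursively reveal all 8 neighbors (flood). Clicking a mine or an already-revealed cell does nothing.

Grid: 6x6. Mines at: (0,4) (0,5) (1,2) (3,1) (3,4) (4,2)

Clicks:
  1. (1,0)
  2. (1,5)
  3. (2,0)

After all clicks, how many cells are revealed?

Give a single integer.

Click 1 (1,0) count=0: revealed 6 new [(0,0) (0,1) (1,0) (1,1) (2,0) (2,1)] -> total=6
Click 2 (1,5) count=2: revealed 1 new [(1,5)] -> total=7
Click 3 (2,0) count=1: revealed 0 new [(none)] -> total=7

Answer: 7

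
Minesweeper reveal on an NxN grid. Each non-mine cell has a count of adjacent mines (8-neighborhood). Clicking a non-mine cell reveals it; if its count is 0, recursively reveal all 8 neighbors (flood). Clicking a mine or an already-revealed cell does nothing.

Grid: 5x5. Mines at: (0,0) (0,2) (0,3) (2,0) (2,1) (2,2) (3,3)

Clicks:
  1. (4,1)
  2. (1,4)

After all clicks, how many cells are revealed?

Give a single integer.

Click 1 (4,1) count=0: revealed 6 new [(3,0) (3,1) (3,2) (4,0) (4,1) (4,2)] -> total=6
Click 2 (1,4) count=1: revealed 1 new [(1,4)] -> total=7

Answer: 7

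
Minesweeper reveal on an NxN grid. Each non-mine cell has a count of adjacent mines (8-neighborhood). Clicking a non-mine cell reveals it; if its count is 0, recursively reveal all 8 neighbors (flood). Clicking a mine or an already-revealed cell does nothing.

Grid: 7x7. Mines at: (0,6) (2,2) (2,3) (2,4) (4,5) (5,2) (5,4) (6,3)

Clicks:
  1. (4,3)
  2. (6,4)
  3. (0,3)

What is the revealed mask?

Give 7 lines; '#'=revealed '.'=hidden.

Answer: ######.
######.
##.....
##.....
##.#...
##.....
##..#..

Derivation:
Click 1 (4,3) count=2: revealed 1 new [(4,3)] -> total=1
Click 2 (6,4) count=2: revealed 1 new [(6,4)] -> total=2
Click 3 (0,3) count=0: revealed 22 new [(0,0) (0,1) (0,2) (0,3) (0,4) (0,5) (1,0) (1,1) (1,2) (1,3) (1,4) (1,5) (2,0) (2,1) (3,0) (3,1) (4,0) (4,1) (5,0) (5,1) (6,0) (6,1)] -> total=24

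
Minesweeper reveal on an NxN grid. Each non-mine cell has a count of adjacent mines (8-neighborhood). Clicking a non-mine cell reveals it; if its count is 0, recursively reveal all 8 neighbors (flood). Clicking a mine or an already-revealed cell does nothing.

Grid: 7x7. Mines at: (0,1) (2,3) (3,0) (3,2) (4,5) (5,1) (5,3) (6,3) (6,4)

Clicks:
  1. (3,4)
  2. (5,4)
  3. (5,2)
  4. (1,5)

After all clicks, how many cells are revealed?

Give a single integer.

Answer: 18

Derivation:
Click 1 (3,4) count=2: revealed 1 new [(3,4)] -> total=1
Click 2 (5,4) count=4: revealed 1 new [(5,4)] -> total=2
Click 3 (5,2) count=3: revealed 1 new [(5,2)] -> total=3
Click 4 (1,5) count=0: revealed 15 new [(0,2) (0,3) (0,4) (0,5) (0,6) (1,2) (1,3) (1,4) (1,5) (1,6) (2,4) (2,5) (2,6) (3,5) (3,6)] -> total=18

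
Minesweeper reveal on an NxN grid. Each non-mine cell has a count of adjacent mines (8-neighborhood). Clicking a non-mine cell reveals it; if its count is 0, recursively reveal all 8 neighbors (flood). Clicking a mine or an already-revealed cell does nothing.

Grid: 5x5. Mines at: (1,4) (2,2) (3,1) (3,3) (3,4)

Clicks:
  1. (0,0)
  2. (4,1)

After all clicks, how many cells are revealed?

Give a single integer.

Answer: 11

Derivation:
Click 1 (0,0) count=0: revealed 10 new [(0,0) (0,1) (0,2) (0,3) (1,0) (1,1) (1,2) (1,3) (2,0) (2,1)] -> total=10
Click 2 (4,1) count=1: revealed 1 new [(4,1)] -> total=11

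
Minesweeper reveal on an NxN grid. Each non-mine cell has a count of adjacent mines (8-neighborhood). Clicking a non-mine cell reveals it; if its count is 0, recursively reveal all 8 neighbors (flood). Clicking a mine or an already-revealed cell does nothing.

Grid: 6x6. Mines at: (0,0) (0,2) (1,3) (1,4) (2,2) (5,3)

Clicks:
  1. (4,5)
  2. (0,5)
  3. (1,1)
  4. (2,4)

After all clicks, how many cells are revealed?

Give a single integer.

Answer: 13

Derivation:
Click 1 (4,5) count=0: revealed 11 new [(2,3) (2,4) (2,5) (3,3) (3,4) (3,5) (4,3) (4,4) (4,5) (5,4) (5,5)] -> total=11
Click 2 (0,5) count=1: revealed 1 new [(0,5)] -> total=12
Click 3 (1,1) count=3: revealed 1 new [(1,1)] -> total=13
Click 4 (2,4) count=2: revealed 0 new [(none)] -> total=13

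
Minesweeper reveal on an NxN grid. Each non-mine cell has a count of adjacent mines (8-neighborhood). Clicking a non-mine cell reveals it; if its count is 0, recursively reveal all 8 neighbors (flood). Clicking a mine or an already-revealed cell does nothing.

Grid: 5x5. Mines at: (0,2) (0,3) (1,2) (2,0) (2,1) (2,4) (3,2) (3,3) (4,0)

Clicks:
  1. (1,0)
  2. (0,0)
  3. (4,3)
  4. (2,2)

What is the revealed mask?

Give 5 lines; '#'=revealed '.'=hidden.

Click 1 (1,0) count=2: revealed 1 new [(1,0)] -> total=1
Click 2 (0,0) count=0: revealed 3 new [(0,0) (0,1) (1,1)] -> total=4
Click 3 (4,3) count=2: revealed 1 new [(4,3)] -> total=5
Click 4 (2,2) count=4: revealed 1 new [(2,2)] -> total=6

Answer: ##...
##...
..#..
.....
...#.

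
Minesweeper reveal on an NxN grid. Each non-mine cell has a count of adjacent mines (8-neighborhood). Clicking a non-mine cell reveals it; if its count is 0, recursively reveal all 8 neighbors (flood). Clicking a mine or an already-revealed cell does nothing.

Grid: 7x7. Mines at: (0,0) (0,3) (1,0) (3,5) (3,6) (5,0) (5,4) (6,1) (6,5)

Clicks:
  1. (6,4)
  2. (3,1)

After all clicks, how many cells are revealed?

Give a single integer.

Click 1 (6,4) count=2: revealed 1 new [(6,4)] -> total=1
Click 2 (3,1) count=0: revealed 22 new [(1,1) (1,2) (1,3) (1,4) (2,0) (2,1) (2,2) (2,3) (2,4) (3,0) (3,1) (3,2) (3,3) (3,4) (4,0) (4,1) (4,2) (4,3) (4,4) (5,1) (5,2) (5,3)] -> total=23

Answer: 23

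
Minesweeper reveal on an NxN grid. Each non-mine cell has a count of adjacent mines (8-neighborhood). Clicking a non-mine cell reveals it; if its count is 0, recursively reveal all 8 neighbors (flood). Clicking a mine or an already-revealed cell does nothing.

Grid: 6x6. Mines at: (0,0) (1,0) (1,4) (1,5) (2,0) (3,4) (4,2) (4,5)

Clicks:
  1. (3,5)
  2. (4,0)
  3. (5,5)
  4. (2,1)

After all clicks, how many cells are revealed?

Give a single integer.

Click 1 (3,5) count=2: revealed 1 new [(3,5)] -> total=1
Click 2 (4,0) count=0: revealed 6 new [(3,0) (3,1) (4,0) (4,1) (5,0) (5,1)] -> total=7
Click 3 (5,5) count=1: revealed 1 new [(5,5)] -> total=8
Click 4 (2,1) count=2: revealed 1 new [(2,1)] -> total=9

Answer: 9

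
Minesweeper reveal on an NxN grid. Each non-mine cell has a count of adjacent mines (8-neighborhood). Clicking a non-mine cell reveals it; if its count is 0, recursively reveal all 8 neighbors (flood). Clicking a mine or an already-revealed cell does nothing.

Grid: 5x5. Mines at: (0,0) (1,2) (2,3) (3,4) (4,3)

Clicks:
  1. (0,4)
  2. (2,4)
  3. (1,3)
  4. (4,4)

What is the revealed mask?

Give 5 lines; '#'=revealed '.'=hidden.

Click 1 (0,4) count=0: revealed 4 new [(0,3) (0,4) (1,3) (1,4)] -> total=4
Click 2 (2,4) count=2: revealed 1 new [(2,4)] -> total=5
Click 3 (1,3) count=2: revealed 0 new [(none)] -> total=5
Click 4 (4,4) count=2: revealed 1 new [(4,4)] -> total=6

Answer: ...##
...##
....#
.....
....#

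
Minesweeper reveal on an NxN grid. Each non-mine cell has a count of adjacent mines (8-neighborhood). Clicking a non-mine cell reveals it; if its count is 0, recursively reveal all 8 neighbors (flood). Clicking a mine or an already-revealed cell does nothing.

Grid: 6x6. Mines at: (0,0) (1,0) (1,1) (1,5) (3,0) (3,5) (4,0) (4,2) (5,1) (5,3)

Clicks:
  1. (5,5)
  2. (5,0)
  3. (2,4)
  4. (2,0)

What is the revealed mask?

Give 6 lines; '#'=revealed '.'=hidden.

Click 1 (5,5) count=0: revealed 4 new [(4,4) (4,5) (5,4) (5,5)] -> total=4
Click 2 (5,0) count=2: revealed 1 new [(5,0)] -> total=5
Click 3 (2,4) count=2: revealed 1 new [(2,4)] -> total=6
Click 4 (2,0) count=3: revealed 1 new [(2,0)] -> total=7

Answer: ......
......
#...#.
......
....##
#...##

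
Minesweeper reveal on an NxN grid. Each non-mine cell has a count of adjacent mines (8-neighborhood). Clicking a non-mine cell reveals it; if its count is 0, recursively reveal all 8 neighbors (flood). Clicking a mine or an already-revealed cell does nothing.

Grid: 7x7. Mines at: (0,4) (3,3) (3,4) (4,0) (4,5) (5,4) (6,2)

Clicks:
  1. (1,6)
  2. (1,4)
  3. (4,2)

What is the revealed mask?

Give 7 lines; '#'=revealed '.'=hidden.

Answer: .....##
....###
.....##
.....##
..#....
.......
.......

Derivation:
Click 1 (1,6) count=0: revealed 8 new [(0,5) (0,6) (1,5) (1,6) (2,5) (2,6) (3,5) (3,6)] -> total=8
Click 2 (1,4) count=1: revealed 1 new [(1,4)] -> total=9
Click 3 (4,2) count=1: revealed 1 new [(4,2)] -> total=10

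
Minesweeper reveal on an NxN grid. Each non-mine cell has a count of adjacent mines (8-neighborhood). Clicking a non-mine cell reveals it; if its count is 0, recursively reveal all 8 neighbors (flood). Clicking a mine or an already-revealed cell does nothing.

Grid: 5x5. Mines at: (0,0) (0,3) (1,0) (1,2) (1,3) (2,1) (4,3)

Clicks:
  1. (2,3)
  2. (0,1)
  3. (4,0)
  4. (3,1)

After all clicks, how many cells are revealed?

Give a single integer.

Click 1 (2,3) count=2: revealed 1 new [(2,3)] -> total=1
Click 2 (0,1) count=3: revealed 1 new [(0,1)] -> total=2
Click 3 (4,0) count=0: revealed 6 new [(3,0) (3,1) (3,2) (4,0) (4,1) (4,2)] -> total=8
Click 4 (3,1) count=1: revealed 0 new [(none)] -> total=8

Answer: 8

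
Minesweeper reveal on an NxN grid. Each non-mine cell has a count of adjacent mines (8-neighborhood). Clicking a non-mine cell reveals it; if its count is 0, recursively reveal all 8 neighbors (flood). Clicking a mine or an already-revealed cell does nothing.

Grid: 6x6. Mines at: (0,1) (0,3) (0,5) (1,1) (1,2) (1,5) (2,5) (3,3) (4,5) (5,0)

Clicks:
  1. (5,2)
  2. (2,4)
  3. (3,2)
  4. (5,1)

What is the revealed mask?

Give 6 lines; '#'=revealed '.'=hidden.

Answer: ......
......
....#.
..#...
.####.
.####.

Derivation:
Click 1 (5,2) count=0: revealed 8 new [(4,1) (4,2) (4,3) (4,4) (5,1) (5,2) (5,3) (5,4)] -> total=8
Click 2 (2,4) count=3: revealed 1 new [(2,4)] -> total=9
Click 3 (3,2) count=1: revealed 1 new [(3,2)] -> total=10
Click 4 (5,1) count=1: revealed 0 new [(none)] -> total=10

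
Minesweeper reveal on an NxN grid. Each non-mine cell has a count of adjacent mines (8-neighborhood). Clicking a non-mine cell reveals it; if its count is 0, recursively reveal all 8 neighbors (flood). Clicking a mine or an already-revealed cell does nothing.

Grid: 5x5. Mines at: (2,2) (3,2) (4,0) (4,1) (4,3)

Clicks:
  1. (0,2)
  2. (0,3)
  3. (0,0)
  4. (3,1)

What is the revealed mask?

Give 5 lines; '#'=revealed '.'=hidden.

Answer: #####
#####
##.##
##.##
.....

Derivation:
Click 1 (0,2) count=0: revealed 18 new [(0,0) (0,1) (0,2) (0,3) (0,4) (1,0) (1,1) (1,2) (1,3) (1,4) (2,0) (2,1) (2,3) (2,4) (3,0) (3,1) (3,3) (3,4)] -> total=18
Click 2 (0,3) count=0: revealed 0 new [(none)] -> total=18
Click 3 (0,0) count=0: revealed 0 new [(none)] -> total=18
Click 4 (3,1) count=4: revealed 0 new [(none)] -> total=18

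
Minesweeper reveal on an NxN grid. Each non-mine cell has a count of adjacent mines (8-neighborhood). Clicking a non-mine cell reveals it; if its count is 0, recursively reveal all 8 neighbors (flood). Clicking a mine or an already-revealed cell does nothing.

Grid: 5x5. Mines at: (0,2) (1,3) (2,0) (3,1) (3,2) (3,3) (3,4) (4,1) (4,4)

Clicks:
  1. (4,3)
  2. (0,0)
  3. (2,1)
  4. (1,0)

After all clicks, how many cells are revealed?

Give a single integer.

Answer: 6

Derivation:
Click 1 (4,3) count=4: revealed 1 new [(4,3)] -> total=1
Click 2 (0,0) count=0: revealed 4 new [(0,0) (0,1) (1,0) (1,1)] -> total=5
Click 3 (2,1) count=3: revealed 1 new [(2,1)] -> total=6
Click 4 (1,0) count=1: revealed 0 new [(none)] -> total=6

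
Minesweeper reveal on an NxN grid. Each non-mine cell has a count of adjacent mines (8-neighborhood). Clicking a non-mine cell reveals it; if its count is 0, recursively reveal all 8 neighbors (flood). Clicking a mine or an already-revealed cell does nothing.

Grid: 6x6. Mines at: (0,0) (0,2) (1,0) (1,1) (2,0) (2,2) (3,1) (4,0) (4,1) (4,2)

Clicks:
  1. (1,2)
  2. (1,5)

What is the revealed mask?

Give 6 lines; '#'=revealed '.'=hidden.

Answer: ...###
..####
...###
...###
...###
...###

Derivation:
Click 1 (1,2) count=3: revealed 1 new [(1,2)] -> total=1
Click 2 (1,5) count=0: revealed 18 new [(0,3) (0,4) (0,5) (1,3) (1,4) (1,5) (2,3) (2,4) (2,5) (3,3) (3,4) (3,5) (4,3) (4,4) (4,5) (5,3) (5,4) (5,5)] -> total=19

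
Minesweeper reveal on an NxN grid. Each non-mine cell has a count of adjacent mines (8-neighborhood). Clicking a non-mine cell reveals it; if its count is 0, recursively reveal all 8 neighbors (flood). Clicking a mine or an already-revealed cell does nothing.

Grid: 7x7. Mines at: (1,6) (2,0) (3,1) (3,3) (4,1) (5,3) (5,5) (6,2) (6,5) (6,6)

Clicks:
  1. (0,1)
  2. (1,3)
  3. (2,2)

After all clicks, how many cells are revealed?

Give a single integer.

Answer: 17

Derivation:
Click 1 (0,1) count=0: revealed 17 new [(0,0) (0,1) (0,2) (0,3) (0,4) (0,5) (1,0) (1,1) (1,2) (1,3) (1,4) (1,5) (2,1) (2,2) (2,3) (2,4) (2,5)] -> total=17
Click 2 (1,3) count=0: revealed 0 new [(none)] -> total=17
Click 3 (2,2) count=2: revealed 0 new [(none)] -> total=17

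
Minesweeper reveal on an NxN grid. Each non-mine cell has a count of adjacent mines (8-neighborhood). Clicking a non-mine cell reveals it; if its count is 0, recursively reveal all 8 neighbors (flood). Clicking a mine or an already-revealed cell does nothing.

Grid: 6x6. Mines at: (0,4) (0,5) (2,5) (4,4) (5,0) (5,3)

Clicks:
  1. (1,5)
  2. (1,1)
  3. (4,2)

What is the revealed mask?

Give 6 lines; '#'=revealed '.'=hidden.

Click 1 (1,5) count=3: revealed 1 new [(1,5)] -> total=1
Click 2 (1,1) count=0: revealed 23 new [(0,0) (0,1) (0,2) (0,3) (1,0) (1,1) (1,2) (1,3) (1,4) (2,0) (2,1) (2,2) (2,3) (2,4) (3,0) (3,1) (3,2) (3,3) (3,4) (4,0) (4,1) (4,2) (4,3)] -> total=24
Click 3 (4,2) count=1: revealed 0 new [(none)] -> total=24

Answer: ####..
######
#####.
#####.
####..
......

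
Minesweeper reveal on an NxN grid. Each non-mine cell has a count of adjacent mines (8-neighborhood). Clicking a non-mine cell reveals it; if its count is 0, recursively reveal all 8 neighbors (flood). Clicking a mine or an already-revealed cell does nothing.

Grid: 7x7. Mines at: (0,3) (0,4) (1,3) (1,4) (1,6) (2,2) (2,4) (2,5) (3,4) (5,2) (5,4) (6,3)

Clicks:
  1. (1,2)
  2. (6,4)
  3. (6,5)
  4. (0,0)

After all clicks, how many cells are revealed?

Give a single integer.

Click 1 (1,2) count=3: revealed 1 new [(1,2)] -> total=1
Click 2 (6,4) count=2: revealed 1 new [(6,4)] -> total=2
Click 3 (6,5) count=1: revealed 1 new [(6,5)] -> total=3
Click 4 (0,0) count=0: revealed 15 new [(0,0) (0,1) (0,2) (1,0) (1,1) (2,0) (2,1) (3,0) (3,1) (4,0) (4,1) (5,0) (5,1) (6,0) (6,1)] -> total=18

Answer: 18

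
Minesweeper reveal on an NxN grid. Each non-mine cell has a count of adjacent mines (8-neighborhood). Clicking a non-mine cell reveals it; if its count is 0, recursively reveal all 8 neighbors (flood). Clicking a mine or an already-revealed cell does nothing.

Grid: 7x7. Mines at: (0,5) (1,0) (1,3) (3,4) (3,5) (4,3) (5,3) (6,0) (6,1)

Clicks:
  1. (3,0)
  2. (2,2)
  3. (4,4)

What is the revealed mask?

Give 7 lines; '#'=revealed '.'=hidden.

Answer: .......
.......
###....
###....
###.#..
###....
.......

Derivation:
Click 1 (3,0) count=0: revealed 12 new [(2,0) (2,1) (2,2) (3,0) (3,1) (3,2) (4,0) (4,1) (4,2) (5,0) (5,1) (5,2)] -> total=12
Click 2 (2,2) count=1: revealed 0 new [(none)] -> total=12
Click 3 (4,4) count=4: revealed 1 new [(4,4)] -> total=13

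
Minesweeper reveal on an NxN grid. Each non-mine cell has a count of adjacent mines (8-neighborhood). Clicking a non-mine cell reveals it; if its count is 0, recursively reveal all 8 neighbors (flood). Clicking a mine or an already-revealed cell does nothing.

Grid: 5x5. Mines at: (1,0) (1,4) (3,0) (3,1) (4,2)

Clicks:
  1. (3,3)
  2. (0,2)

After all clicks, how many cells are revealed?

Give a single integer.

Click 1 (3,3) count=1: revealed 1 new [(3,3)] -> total=1
Click 2 (0,2) count=0: revealed 9 new [(0,1) (0,2) (0,3) (1,1) (1,2) (1,3) (2,1) (2,2) (2,3)] -> total=10

Answer: 10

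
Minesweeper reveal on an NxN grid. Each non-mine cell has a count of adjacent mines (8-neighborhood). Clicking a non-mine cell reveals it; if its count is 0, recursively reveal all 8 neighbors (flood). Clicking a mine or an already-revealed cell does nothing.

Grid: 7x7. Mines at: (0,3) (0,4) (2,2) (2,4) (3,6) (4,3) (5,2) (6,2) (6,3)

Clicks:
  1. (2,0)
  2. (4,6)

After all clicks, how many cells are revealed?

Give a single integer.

Answer: 17

Derivation:
Click 1 (2,0) count=0: revealed 16 new [(0,0) (0,1) (0,2) (1,0) (1,1) (1,2) (2,0) (2,1) (3,0) (3,1) (4,0) (4,1) (5,0) (5,1) (6,0) (6,1)] -> total=16
Click 2 (4,6) count=1: revealed 1 new [(4,6)] -> total=17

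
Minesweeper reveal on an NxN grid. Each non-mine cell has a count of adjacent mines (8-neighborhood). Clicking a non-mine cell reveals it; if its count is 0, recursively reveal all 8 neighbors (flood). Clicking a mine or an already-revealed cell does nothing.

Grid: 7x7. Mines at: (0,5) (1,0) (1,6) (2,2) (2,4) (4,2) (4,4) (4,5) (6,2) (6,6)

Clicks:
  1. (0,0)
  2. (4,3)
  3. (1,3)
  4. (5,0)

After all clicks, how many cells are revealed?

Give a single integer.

Answer: 13

Derivation:
Click 1 (0,0) count=1: revealed 1 new [(0,0)] -> total=1
Click 2 (4,3) count=2: revealed 1 new [(4,3)] -> total=2
Click 3 (1,3) count=2: revealed 1 new [(1,3)] -> total=3
Click 4 (5,0) count=0: revealed 10 new [(2,0) (2,1) (3,0) (3,1) (4,0) (4,1) (5,0) (5,1) (6,0) (6,1)] -> total=13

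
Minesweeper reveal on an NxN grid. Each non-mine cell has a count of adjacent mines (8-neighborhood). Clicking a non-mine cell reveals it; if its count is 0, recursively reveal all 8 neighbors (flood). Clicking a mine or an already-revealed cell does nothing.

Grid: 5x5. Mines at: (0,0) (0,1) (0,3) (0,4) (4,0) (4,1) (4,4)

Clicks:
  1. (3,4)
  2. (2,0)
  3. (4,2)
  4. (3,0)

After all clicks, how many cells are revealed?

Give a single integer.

Answer: 16

Derivation:
Click 1 (3,4) count=1: revealed 1 new [(3,4)] -> total=1
Click 2 (2,0) count=0: revealed 14 new [(1,0) (1,1) (1,2) (1,3) (1,4) (2,0) (2,1) (2,2) (2,3) (2,4) (3,0) (3,1) (3,2) (3,3)] -> total=15
Click 3 (4,2) count=1: revealed 1 new [(4,2)] -> total=16
Click 4 (3,0) count=2: revealed 0 new [(none)] -> total=16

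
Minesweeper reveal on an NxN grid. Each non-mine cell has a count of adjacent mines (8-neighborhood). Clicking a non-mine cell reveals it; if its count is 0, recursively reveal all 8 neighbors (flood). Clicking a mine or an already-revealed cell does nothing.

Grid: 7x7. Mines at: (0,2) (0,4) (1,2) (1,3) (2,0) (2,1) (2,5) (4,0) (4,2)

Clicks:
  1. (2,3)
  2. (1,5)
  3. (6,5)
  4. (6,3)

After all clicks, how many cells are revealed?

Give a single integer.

Answer: 24

Derivation:
Click 1 (2,3) count=2: revealed 1 new [(2,3)] -> total=1
Click 2 (1,5) count=2: revealed 1 new [(1,5)] -> total=2
Click 3 (6,5) count=0: revealed 22 new [(3,3) (3,4) (3,5) (3,6) (4,3) (4,4) (4,5) (4,6) (5,0) (5,1) (5,2) (5,3) (5,4) (5,5) (5,6) (6,0) (6,1) (6,2) (6,3) (6,4) (6,5) (6,6)] -> total=24
Click 4 (6,3) count=0: revealed 0 new [(none)] -> total=24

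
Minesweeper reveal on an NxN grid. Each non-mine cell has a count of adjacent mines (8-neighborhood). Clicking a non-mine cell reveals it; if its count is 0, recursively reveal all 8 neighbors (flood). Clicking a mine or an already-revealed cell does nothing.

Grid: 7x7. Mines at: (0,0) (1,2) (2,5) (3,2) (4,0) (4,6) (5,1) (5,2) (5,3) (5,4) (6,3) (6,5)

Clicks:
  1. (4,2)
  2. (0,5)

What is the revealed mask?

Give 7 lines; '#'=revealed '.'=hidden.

Answer: ...####
...####
.......
.......
..#....
.......
.......

Derivation:
Click 1 (4,2) count=4: revealed 1 new [(4,2)] -> total=1
Click 2 (0,5) count=0: revealed 8 new [(0,3) (0,4) (0,5) (0,6) (1,3) (1,4) (1,5) (1,6)] -> total=9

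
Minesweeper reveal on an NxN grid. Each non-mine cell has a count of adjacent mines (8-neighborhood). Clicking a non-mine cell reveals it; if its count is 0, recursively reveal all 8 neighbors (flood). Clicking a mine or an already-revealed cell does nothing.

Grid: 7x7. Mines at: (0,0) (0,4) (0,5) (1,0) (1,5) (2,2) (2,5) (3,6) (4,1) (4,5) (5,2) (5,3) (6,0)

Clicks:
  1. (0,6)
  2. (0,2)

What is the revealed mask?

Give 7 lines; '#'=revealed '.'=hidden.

Click 1 (0,6) count=2: revealed 1 new [(0,6)] -> total=1
Click 2 (0,2) count=0: revealed 6 new [(0,1) (0,2) (0,3) (1,1) (1,2) (1,3)] -> total=7

Answer: .###..#
.###...
.......
.......
.......
.......
.......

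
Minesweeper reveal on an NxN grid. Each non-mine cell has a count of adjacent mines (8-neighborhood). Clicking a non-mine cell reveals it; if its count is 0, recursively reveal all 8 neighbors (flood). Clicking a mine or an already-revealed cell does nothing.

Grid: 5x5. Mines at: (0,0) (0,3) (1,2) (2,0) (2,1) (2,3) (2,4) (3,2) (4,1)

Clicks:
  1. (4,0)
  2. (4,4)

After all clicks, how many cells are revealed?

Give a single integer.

Answer: 5

Derivation:
Click 1 (4,0) count=1: revealed 1 new [(4,0)] -> total=1
Click 2 (4,4) count=0: revealed 4 new [(3,3) (3,4) (4,3) (4,4)] -> total=5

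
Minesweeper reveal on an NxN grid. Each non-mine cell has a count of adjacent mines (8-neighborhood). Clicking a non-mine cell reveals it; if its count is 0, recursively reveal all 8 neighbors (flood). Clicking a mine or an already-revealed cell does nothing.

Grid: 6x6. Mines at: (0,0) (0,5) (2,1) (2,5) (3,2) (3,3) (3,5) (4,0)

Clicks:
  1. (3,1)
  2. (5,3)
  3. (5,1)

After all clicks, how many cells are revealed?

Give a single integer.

Answer: 11

Derivation:
Click 1 (3,1) count=3: revealed 1 new [(3,1)] -> total=1
Click 2 (5,3) count=0: revealed 10 new [(4,1) (4,2) (4,3) (4,4) (4,5) (5,1) (5,2) (5,3) (5,4) (5,5)] -> total=11
Click 3 (5,1) count=1: revealed 0 new [(none)] -> total=11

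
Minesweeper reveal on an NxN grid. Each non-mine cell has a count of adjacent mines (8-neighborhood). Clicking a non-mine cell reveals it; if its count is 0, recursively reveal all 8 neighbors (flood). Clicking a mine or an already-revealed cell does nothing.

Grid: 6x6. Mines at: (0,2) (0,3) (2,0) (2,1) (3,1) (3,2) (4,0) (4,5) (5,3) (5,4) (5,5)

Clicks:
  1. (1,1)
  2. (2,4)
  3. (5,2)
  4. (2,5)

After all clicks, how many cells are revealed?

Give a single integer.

Answer: 13

Derivation:
Click 1 (1,1) count=3: revealed 1 new [(1,1)] -> total=1
Click 2 (2,4) count=0: revealed 11 new [(0,4) (0,5) (1,3) (1,4) (1,5) (2,3) (2,4) (2,5) (3,3) (3,4) (3,5)] -> total=12
Click 3 (5,2) count=1: revealed 1 new [(5,2)] -> total=13
Click 4 (2,5) count=0: revealed 0 new [(none)] -> total=13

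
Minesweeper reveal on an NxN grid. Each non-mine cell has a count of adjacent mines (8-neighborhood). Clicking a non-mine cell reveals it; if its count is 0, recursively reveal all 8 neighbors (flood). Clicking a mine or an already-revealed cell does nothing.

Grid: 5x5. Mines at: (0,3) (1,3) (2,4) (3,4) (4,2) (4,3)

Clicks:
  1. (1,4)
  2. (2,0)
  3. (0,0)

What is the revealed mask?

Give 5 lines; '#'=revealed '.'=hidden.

Answer: ###..
###.#
###..
###..
##...

Derivation:
Click 1 (1,4) count=3: revealed 1 new [(1,4)] -> total=1
Click 2 (2,0) count=0: revealed 14 new [(0,0) (0,1) (0,2) (1,0) (1,1) (1,2) (2,0) (2,1) (2,2) (3,0) (3,1) (3,2) (4,0) (4,1)] -> total=15
Click 3 (0,0) count=0: revealed 0 new [(none)] -> total=15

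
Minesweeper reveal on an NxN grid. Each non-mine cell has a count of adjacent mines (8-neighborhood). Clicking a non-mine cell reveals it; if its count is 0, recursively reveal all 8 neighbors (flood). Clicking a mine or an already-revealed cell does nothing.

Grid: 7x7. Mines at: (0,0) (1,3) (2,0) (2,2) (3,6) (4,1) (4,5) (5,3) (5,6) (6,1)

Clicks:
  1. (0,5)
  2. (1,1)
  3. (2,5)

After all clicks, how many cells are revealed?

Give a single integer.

Answer: 10

Derivation:
Click 1 (0,5) count=0: revealed 9 new [(0,4) (0,5) (0,6) (1,4) (1,5) (1,6) (2,4) (2,5) (2,6)] -> total=9
Click 2 (1,1) count=3: revealed 1 new [(1,1)] -> total=10
Click 3 (2,5) count=1: revealed 0 new [(none)] -> total=10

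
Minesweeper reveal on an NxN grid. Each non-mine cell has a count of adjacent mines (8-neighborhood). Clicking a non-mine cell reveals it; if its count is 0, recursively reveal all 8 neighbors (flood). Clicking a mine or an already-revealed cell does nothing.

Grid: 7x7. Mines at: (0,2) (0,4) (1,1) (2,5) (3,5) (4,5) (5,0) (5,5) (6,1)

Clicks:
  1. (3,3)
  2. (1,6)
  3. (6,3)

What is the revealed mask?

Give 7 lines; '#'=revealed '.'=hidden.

Click 1 (3,3) count=0: revealed 25 new [(1,2) (1,3) (1,4) (2,0) (2,1) (2,2) (2,3) (2,4) (3,0) (3,1) (3,2) (3,3) (3,4) (4,0) (4,1) (4,2) (4,3) (4,4) (5,1) (5,2) (5,3) (5,4) (6,2) (6,3) (6,4)] -> total=25
Click 2 (1,6) count=1: revealed 1 new [(1,6)] -> total=26
Click 3 (6,3) count=0: revealed 0 new [(none)] -> total=26

Answer: .......
..###.#
#####..
#####..
#####..
.####..
..###..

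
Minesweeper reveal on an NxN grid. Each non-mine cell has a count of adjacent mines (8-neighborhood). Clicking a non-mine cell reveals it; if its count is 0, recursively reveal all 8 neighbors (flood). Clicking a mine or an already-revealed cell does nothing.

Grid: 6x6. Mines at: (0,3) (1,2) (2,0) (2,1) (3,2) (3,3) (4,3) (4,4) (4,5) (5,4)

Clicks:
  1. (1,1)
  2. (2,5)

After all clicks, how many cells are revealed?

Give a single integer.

Click 1 (1,1) count=3: revealed 1 new [(1,1)] -> total=1
Click 2 (2,5) count=0: revealed 8 new [(0,4) (0,5) (1,4) (1,5) (2,4) (2,5) (3,4) (3,5)] -> total=9

Answer: 9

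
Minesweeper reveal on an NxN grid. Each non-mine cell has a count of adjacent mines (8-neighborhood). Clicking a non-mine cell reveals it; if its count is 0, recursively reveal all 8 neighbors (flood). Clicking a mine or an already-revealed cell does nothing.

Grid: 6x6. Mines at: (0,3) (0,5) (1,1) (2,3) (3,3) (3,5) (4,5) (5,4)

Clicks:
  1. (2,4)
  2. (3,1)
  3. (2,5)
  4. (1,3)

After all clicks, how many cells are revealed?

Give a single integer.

Answer: 17

Derivation:
Click 1 (2,4) count=3: revealed 1 new [(2,4)] -> total=1
Click 2 (3,1) count=0: revealed 14 new [(2,0) (2,1) (2,2) (3,0) (3,1) (3,2) (4,0) (4,1) (4,2) (4,3) (5,0) (5,1) (5,2) (5,3)] -> total=15
Click 3 (2,5) count=1: revealed 1 new [(2,5)] -> total=16
Click 4 (1,3) count=2: revealed 1 new [(1,3)] -> total=17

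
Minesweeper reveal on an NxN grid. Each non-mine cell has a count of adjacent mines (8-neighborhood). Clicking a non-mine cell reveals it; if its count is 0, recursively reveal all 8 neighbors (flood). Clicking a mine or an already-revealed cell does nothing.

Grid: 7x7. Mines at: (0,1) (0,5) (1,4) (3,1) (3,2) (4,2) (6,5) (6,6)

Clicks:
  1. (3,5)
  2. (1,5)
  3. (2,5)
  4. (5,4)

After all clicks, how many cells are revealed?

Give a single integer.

Click 1 (3,5) count=0: revealed 18 new [(1,5) (1,6) (2,3) (2,4) (2,5) (2,6) (3,3) (3,4) (3,5) (3,6) (4,3) (4,4) (4,5) (4,6) (5,3) (5,4) (5,5) (5,6)] -> total=18
Click 2 (1,5) count=2: revealed 0 new [(none)] -> total=18
Click 3 (2,5) count=1: revealed 0 new [(none)] -> total=18
Click 4 (5,4) count=1: revealed 0 new [(none)] -> total=18

Answer: 18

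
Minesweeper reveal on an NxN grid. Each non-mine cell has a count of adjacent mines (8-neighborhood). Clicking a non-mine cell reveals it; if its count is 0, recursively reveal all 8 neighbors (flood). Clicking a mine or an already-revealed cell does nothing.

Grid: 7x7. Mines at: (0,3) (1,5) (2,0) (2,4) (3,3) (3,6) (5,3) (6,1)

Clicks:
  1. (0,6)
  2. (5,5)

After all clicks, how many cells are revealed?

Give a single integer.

Click 1 (0,6) count=1: revealed 1 new [(0,6)] -> total=1
Click 2 (5,5) count=0: revealed 9 new [(4,4) (4,5) (4,6) (5,4) (5,5) (5,6) (6,4) (6,5) (6,6)] -> total=10

Answer: 10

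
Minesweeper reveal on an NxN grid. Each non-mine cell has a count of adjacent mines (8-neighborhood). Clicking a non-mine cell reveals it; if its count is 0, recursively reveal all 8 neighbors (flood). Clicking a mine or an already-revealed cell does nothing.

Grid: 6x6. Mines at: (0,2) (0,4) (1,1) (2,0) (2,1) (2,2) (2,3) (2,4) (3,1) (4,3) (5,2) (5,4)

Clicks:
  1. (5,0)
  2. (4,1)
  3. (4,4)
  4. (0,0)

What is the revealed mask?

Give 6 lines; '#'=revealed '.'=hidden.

Click 1 (5,0) count=0: revealed 4 new [(4,0) (4,1) (5,0) (5,1)] -> total=4
Click 2 (4,1) count=2: revealed 0 new [(none)] -> total=4
Click 3 (4,4) count=2: revealed 1 new [(4,4)] -> total=5
Click 4 (0,0) count=1: revealed 1 new [(0,0)] -> total=6

Answer: #.....
......
......
......
##..#.
##....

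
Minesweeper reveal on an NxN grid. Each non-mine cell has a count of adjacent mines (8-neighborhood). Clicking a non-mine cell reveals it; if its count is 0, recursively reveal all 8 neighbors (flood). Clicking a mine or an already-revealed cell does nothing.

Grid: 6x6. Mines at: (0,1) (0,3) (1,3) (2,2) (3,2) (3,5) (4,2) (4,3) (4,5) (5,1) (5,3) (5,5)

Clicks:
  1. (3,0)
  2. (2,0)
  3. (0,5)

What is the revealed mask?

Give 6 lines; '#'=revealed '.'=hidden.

Click 1 (3,0) count=0: revealed 8 new [(1,0) (1,1) (2,0) (2,1) (3,0) (3,1) (4,0) (4,1)] -> total=8
Click 2 (2,0) count=0: revealed 0 new [(none)] -> total=8
Click 3 (0,5) count=0: revealed 6 new [(0,4) (0,5) (1,4) (1,5) (2,4) (2,5)] -> total=14

Answer: ....##
##..##
##..##
##....
##....
......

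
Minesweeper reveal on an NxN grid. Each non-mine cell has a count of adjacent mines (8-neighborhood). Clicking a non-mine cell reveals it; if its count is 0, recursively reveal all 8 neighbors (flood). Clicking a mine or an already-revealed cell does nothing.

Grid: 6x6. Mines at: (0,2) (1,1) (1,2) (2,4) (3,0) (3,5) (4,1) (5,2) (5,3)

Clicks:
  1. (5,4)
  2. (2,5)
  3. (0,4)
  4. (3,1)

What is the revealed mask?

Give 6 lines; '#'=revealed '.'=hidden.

Click 1 (5,4) count=1: revealed 1 new [(5,4)] -> total=1
Click 2 (2,5) count=2: revealed 1 new [(2,5)] -> total=2
Click 3 (0,4) count=0: revealed 6 new [(0,3) (0,4) (0,5) (1,3) (1,4) (1,5)] -> total=8
Click 4 (3,1) count=2: revealed 1 new [(3,1)] -> total=9

Answer: ...###
...###
.....#
.#....
......
....#.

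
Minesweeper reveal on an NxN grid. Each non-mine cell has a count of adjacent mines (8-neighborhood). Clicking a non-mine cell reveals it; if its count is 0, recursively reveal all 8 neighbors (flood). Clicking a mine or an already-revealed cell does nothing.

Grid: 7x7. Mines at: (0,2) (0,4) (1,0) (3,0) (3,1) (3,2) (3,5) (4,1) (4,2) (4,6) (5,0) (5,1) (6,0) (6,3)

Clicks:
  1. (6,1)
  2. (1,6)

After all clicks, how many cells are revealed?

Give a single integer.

Answer: 7

Derivation:
Click 1 (6,1) count=3: revealed 1 new [(6,1)] -> total=1
Click 2 (1,6) count=0: revealed 6 new [(0,5) (0,6) (1,5) (1,6) (2,5) (2,6)] -> total=7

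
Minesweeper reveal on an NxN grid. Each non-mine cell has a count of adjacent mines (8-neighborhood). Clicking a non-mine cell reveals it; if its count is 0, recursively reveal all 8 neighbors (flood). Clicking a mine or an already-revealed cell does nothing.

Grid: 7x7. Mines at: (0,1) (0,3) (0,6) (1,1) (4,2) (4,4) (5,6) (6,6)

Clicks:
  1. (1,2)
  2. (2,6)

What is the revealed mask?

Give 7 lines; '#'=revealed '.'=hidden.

Answer: .......
..#####
..#####
..#####
.....##
.......
.......

Derivation:
Click 1 (1,2) count=3: revealed 1 new [(1,2)] -> total=1
Click 2 (2,6) count=0: revealed 16 new [(1,3) (1,4) (1,5) (1,6) (2,2) (2,3) (2,4) (2,5) (2,6) (3,2) (3,3) (3,4) (3,5) (3,6) (4,5) (4,6)] -> total=17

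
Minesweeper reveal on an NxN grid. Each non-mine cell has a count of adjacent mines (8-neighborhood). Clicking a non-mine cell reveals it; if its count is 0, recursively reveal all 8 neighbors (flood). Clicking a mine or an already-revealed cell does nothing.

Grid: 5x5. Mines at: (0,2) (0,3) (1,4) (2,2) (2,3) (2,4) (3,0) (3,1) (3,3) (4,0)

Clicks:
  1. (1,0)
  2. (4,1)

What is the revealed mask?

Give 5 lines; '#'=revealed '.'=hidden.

Click 1 (1,0) count=0: revealed 6 new [(0,0) (0,1) (1,0) (1,1) (2,0) (2,1)] -> total=6
Click 2 (4,1) count=3: revealed 1 new [(4,1)] -> total=7

Answer: ##...
##...
##...
.....
.#...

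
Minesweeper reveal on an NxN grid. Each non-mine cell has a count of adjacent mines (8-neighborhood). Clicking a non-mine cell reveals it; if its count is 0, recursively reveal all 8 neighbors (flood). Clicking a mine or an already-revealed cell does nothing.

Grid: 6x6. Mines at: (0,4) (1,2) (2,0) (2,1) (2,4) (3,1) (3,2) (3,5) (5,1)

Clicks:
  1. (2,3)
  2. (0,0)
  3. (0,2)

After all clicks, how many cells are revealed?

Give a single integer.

Click 1 (2,3) count=3: revealed 1 new [(2,3)] -> total=1
Click 2 (0,0) count=0: revealed 4 new [(0,0) (0,1) (1,0) (1,1)] -> total=5
Click 3 (0,2) count=1: revealed 1 new [(0,2)] -> total=6

Answer: 6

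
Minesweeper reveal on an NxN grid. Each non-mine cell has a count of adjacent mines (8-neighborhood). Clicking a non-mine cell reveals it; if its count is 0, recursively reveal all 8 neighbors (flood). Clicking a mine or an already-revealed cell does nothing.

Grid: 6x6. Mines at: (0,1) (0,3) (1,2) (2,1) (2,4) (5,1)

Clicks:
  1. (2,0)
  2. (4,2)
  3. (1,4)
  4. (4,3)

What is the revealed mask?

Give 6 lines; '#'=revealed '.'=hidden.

Answer: ......
....#.
#.....
..####
..####
..####

Derivation:
Click 1 (2,0) count=1: revealed 1 new [(2,0)] -> total=1
Click 2 (4,2) count=1: revealed 1 new [(4,2)] -> total=2
Click 3 (1,4) count=2: revealed 1 new [(1,4)] -> total=3
Click 4 (4,3) count=0: revealed 11 new [(3,2) (3,3) (3,4) (3,5) (4,3) (4,4) (4,5) (5,2) (5,3) (5,4) (5,5)] -> total=14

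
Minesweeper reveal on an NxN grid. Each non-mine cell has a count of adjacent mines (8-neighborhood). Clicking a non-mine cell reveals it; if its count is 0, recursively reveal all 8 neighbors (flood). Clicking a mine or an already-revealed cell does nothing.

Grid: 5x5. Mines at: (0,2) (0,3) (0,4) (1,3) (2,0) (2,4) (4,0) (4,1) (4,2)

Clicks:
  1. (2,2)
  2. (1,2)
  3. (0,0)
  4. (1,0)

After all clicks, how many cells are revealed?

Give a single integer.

Click 1 (2,2) count=1: revealed 1 new [(2,2)] -> total=1
Click 2 (1,2) count=3: revealed 1 new [(1,2)] -> total=2
Click 3 (0,0) count=0: revealed 4 new [(0,0) (0,1) (1,0) (1,1)] -> total=6
Click 4 (1,0) count=1: revealed 0 new [(none)] -> total=6

Answer: 6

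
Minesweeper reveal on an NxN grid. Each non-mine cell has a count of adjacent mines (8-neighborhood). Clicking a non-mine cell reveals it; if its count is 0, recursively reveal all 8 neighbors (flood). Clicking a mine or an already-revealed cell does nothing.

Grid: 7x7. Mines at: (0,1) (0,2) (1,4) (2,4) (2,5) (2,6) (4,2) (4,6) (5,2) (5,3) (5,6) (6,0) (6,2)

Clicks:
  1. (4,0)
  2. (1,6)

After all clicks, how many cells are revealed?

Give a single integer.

Click 1 (4,0) count=0: revealed 16 new [(1,0) (1,1) (1,2) (1,3) (2,0) (2,1) (2,2) (2,3) (3,0) (3,1) (3,2) (3,3) (4,0) (4,1) (5,0) (5,1)] -> total=16
Click 2 (1,6) count=2: revealed 1 new [(1,6)] -> total=17

Answer: 17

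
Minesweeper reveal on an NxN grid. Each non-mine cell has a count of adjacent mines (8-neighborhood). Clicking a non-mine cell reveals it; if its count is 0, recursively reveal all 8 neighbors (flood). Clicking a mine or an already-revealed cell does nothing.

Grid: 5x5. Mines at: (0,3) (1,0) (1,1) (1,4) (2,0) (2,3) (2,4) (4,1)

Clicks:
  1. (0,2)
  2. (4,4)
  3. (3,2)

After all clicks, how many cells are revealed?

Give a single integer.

Click 1 (0,2) count=2: revealed 1 new [(0,2)] -> total=1
Click 2 (4,4) count=0: revealed 6 new [(3,2) (3,3) (3,4) (4,2) (4,3) (4,4)] -> total=7
Click 3 (3,2) count=2: revealed 0 new [(none)] -> total=7

Answer: 7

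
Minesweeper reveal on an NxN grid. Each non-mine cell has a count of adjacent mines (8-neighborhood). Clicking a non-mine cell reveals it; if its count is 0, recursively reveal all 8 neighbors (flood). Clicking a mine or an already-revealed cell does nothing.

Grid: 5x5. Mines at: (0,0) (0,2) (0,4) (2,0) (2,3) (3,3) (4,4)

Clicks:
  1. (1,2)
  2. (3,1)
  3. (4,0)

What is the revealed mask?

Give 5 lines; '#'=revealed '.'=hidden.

Answer: .....
..#..
.....
###..
###..

Derivation:
Click 1 (1,2) count=2: revealed 1 new [(1,2)] -> total=1
Click 2 (3,1) count=1: revealed 1 new [(3,1)] -> total=2
Click 3 (4,0) count=0: revealed 5 new [(3,0) (3,2) (4,0) (4,1) (4,2)] -> total=7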